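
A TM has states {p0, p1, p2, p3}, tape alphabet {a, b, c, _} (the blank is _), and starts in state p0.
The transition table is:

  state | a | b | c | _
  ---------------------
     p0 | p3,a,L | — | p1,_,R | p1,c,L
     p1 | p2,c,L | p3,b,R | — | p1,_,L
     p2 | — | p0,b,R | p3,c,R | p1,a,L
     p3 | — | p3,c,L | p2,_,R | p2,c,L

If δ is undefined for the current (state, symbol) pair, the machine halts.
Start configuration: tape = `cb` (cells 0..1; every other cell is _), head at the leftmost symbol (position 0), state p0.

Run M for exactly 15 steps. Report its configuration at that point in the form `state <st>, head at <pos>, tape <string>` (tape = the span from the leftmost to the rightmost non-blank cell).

state=p0 head=0 tape=[c]b__   (p0,c)→(p1,_,R)
state=p1 head=1 tape=_[b]__   (p1,b)→(p3,b,R)
state=p3 head=2 tape=_b[_]_   (p3,_)→(p2,c,L)
state=p2 head=1 tape=_[b]c_   (p2,b)→(p0,b,R)
state=p0 head=2 tape=_b[c]_   (p0,c)→(p1,_,R)
state=p1 head=3 tape=_b_[_]   (p1,_)→(p1,_,L)
state=p1 head=2 tape=_b[_]_   (p1,_)→(p1,_,L)
state=p1 head=1 tape=_[b]__   (p1,b)→(p3,b,R)
state=p3 head=2 tape=_b[_]_   (p3,_)→(p2,c,L)
state=p2 head=1 tape=_[b]c_   (p2,b)→(p0,b,R)
state=p0 head=2 tape=_b[c]_   (p0,c)→(p1,_,R)
state=p1 head=3 tape=_b_[_]   (p1,_)→(p1,_,L)
state=p1 head=2 tape=_b[_]_   (p1,_)→(p1,_,L)
state=p1 head=1 tape=_[b]__   (p1,b)→(p3,b,R)
state=p3 head=2 tape=_b[_]_   (p3,_)→(p2,c,L)
state=p2 head=1 tape=_[b]c_
After 15 steps: state p2, head at 1, tape bc.

state p2, head at 1, tape bc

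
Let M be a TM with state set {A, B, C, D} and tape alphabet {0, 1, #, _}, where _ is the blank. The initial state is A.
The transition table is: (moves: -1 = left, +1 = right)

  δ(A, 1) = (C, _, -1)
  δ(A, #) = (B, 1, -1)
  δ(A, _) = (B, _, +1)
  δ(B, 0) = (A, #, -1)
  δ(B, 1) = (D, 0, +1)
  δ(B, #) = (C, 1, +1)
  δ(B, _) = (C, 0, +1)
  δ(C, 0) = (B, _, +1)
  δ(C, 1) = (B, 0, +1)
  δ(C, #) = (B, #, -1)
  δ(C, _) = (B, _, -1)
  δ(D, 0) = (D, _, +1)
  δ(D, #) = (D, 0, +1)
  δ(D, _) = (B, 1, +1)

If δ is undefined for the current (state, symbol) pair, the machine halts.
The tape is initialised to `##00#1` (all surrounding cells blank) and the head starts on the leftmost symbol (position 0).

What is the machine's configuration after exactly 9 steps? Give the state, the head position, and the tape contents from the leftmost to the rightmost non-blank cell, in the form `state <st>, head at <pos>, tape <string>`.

A | _[#]#00#1   read # → write 1, move -1, go to B
B | [_]1#00#1   read _ → write 0, move +1, go to C
C | 0[1]#00#1   read 1 → write 0, move +1, go to B
B | 00[#]00#1   read # → write 1, move +1, go to C
C | 001[0]0#1   read 0 → write _, move +1, go to B
B | 001_[0]#1   read 0 → write #, move -1, go to A
A | 001[_]##1   read _ → write _, move +1, go to B
B | 001_[#]#1   read # → write 1, move +1, go to C
C | 001_1[#]1   read # → write #, move -1, go to B
B | 001_[1]#1
After 9 steps: state B, head at 3, tape 001_1#1.

state B, head at 3, tape 001_1#1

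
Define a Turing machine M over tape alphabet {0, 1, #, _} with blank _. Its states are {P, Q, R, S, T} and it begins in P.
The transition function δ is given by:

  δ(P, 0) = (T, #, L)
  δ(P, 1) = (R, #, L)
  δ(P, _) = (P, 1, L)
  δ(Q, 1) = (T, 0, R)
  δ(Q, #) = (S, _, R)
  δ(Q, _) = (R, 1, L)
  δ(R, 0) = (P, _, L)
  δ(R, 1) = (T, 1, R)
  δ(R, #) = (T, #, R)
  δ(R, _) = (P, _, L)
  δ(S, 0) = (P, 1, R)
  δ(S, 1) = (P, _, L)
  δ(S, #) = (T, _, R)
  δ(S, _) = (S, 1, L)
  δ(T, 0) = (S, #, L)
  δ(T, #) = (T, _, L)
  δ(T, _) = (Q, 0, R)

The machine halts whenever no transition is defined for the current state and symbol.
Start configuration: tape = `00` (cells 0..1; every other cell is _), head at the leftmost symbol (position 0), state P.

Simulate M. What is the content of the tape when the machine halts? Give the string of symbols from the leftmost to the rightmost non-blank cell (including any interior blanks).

1_1#1

state=P head=0 tape=__[0]0_   (P,0)→(T,#,L)
state=T head=-1 tape=_[_]#0_   (T,_)→(Q,0,R)
state=Q head=0 tape=_0[#]0_   (Q,#)→(S,_,R)
state=S head=1 tape=_0_[0]_   (S,0)→(P,1,R)
state=P head=2 tape=_0_1[_]   (P,_)→(P,1,L)
state=P head=1 tape=_0_[1]1   (P,1)→(R,#,L)
state=R head=0 tape=_0[_]#1   (R,_)→(P,_,L)
state=P head=-1 tape=_[0]_#1   (P,0)→(T,#,L)
state=T head=-2 tape=[_]#_#1   (T,_)→(Q,0,R)
state=Q head=-1 tape=0[#]_#1   (Q,#)→(S,_,R)
state=S head=0 tape=0_[_]#1   (S,_)→(S,1,L)
state=S head=-1 tape=0[_]1#1   (S,_)→(S,1,L)
state=S head=-2 tape=[0]11#1   (S,0)→(P,1,R)
state=P head=-1 tape=1[1]1#1   (P,1)→(R,#,L)
state=R head=-2 tape=[1]#1#1   (R,1)→(T,1,R)
state=T head=-1 tape=1[#]1#1   (T,#)→(T,_,L)
state=T head=-2 tape=[1]_1#1
The non-blank tape span at halt is 1_1#1.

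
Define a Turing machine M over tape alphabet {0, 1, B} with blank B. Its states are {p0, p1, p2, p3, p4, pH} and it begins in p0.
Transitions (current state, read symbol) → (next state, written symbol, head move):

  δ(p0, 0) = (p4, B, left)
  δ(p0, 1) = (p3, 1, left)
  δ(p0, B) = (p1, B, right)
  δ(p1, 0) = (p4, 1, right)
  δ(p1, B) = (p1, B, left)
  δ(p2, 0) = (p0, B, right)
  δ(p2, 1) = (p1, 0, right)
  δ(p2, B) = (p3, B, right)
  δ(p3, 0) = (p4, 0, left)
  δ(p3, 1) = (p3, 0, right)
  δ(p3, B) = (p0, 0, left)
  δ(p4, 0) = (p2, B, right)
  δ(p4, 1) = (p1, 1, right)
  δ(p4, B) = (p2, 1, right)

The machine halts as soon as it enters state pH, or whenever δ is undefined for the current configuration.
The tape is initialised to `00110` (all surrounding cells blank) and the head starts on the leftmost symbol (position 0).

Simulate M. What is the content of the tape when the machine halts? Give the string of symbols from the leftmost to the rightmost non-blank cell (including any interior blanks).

0B1110

state=p0 head=0 tape=B[0]0110   (p0,0)→(p4,B,left)
state=p4 head=-1 tape=[B]B0110   (p4,B)→(p2,1,right)
state=p2 head=0 tape=1[B]0110   (p2,B)→(p3,B,right)
state=p3 head=1 tape=1B[0]110   (p3,0)→(p4,0,left)
state=p4 head=0 tape=1[B]0110   (p4,B)→(p2,1,right)
state=p2 head=1 tape=11[0]110   (p2,0)→(p0,B,right)
state=p0 head=2 tape=11B[1]10   (p0,1)→(p3,1,left)
state=p3 head=1 tape=11[B]110   (p3,B)→(p0,0,left)
state=p0 head=0 tape=1[1]0110   (p0,1)→(p3,1,left)
state=p3 head=-1 tape=[1]10110   (p3,1)→(p3,0,right)
state=p3 head=0 tape=0[1]0110   (p3,1)→(p3,0,right)
state=p3 head=1 tape=00[0]110   (p3,0)→(p4,0,left)
state=p4 head=0 tape=0[0]0110   (p4,0)→(p2,B,right)
state=p2 head=1 tape=0B[0]110   (p2,0)→(p0,B,right)
state=p0 head=2 tape=0BB[1]10   (p0,1)→(p3,1,left)
state=p3 head=1 tape=0B[B]110   (p3,B)→(p0,0,left)
state=p0 head=0 tape=0[B]0110   (p0,B)→(p1,B,right)
state=p1 head=1 tape=0B[0]110   (p1,0)→(p4,1,right)
state=p4 head=2 tape=0B1[1]10   (p4,1)→(p1,1,right)
state=p1 head=3 tape=0B11[1]0
The non-blank tape span at halt is 0B1110.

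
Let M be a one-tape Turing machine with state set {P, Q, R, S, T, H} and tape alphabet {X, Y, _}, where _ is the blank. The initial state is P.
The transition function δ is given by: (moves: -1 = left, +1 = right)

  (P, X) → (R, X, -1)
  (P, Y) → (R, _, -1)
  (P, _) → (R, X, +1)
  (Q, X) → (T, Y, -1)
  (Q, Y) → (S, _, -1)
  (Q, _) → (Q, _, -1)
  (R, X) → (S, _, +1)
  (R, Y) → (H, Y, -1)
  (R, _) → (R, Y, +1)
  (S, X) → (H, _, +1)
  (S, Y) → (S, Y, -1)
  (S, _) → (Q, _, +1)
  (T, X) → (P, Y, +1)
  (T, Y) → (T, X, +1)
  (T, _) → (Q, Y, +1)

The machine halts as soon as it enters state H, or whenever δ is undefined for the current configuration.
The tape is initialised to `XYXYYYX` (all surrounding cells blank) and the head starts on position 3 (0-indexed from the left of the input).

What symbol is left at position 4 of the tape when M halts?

state=P head=3 tape=XYX[Y]YYX   (P,Y)→(R,_,-1)
state=R head=2 tape=XY[X]_YYX   (R,X)→(S,_,+1)
state=S head=3 tape=XY_[_]YYX   (S,_)→(Q,_,+1)
state=Q head=4 tape=XY__[Y]YX   (Q,Y)→(S,_,-1)
state=S head=3 tape=XY_[_]_YX   (S,_)→(Q,_,+1)
state=Q head=4 tape=XY__[_]YX   (Q,_)→(Q,_,-1)
state=Q head=3 tape=XY_[_]_YX   (Q,_)→(Q,_,-1)
state=Q head=2 tape=XY[_]__YX   (Q,_)→(Q,_,-1)
state=Q head=1 tape=X[Y]___YX   (Q,Y)→(S,_,-1)
state=S head=0 tape=[X]____YX   (S,X)→(H,_,+1)
state=H head=1 tape=_[_]___YX
Cell 4 holds _ when M halts.

_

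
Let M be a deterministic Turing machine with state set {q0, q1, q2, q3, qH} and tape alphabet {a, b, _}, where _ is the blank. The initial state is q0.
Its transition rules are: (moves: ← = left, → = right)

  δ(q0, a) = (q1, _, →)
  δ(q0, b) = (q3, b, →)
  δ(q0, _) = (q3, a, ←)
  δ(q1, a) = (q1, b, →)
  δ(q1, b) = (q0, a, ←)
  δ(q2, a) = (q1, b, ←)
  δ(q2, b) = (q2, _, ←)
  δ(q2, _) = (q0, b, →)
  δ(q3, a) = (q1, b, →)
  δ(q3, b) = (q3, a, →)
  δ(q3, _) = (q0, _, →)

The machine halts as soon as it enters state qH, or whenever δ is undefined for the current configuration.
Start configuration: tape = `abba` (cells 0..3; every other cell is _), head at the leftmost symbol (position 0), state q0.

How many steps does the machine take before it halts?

10

state=q0 head=0 tape=_[a]bba_   (q0,a)→(q1,_,→)
state=q1 head=1 tape=__[b]ba_   (q1,b)→(q0,a,←)
state=q0 head=0 tape=_[_]aba_   (q0,_)→(q3,a,←)
state=q3 head=-1 tape=[_]aaba_   (q3,_)→(q0,_,→)
state=q0 head=0 tape=_[a]aba_   (q0,a)→(q1,_,→)
state=q1 head=1 tape=__[a]ba_   (q1,a)→(q1,b,→)
state=q1 head=2 tape=__b[b]a_   (q1,b)→(q0,a,←)
state=q0 head=1 tape=__[b]aa_   (q0,b)→(q3,b,→)
state=q3 head=2 tape=__b[a]a_   (q3,a)→(q1,b,→)
state=q1 head=3 tape=__bb[a]_   (q1,a)→(q1,b,→)
state=q1 head=4 tape=__bbb[_]
M halts after 10 transitions.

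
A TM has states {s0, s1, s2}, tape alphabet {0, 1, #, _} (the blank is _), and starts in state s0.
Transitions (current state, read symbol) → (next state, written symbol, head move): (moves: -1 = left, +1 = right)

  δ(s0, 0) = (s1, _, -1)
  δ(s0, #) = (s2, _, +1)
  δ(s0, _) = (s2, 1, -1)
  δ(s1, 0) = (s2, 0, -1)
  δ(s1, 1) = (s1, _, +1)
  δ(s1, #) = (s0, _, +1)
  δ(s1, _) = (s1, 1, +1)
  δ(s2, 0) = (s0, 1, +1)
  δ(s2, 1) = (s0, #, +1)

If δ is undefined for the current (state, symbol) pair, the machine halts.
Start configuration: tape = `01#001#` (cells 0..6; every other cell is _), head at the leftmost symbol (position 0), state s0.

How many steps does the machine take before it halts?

13

s0 | _[0]1#001#   read 0 → write _, move -1, go to s1
s1 | [_]_1#001#   read _ → write 1, move +1, go to s1
s1 | 1[_]1#001#   read _ → write 1, move +1, go to s1
s1 | 11[1]#001#   read 1 → write _, move +1, go to s1
s1 | 11_[#]001#   read # → write _, move +1, go to s0
s0 | 11__[0]01#   read 0 → write _, move -1, go to s1
s1 | 11_[_]_01#   read _ → write 1, move +1, go to s1
s1 | 11_1[_]01#   read _ → write 1, move +1, go to s1
s1 | 11_11[0]1#   read 0 → write 0, move -1, go to s2
s2 | 11_1[1]01#   read 1 → write #, move +1, go to s0
s0 | 11_1#[0]1#   read 0 → write _, move -1, go to s1
s1 | 11_1[#]_1#   read # → write _, move +1, go to s0
s0 | 11_1_[_]1#   read _ → write 1, move -1, go to s2
s2 | 11_1[_]11#
M halts after 13 transitions.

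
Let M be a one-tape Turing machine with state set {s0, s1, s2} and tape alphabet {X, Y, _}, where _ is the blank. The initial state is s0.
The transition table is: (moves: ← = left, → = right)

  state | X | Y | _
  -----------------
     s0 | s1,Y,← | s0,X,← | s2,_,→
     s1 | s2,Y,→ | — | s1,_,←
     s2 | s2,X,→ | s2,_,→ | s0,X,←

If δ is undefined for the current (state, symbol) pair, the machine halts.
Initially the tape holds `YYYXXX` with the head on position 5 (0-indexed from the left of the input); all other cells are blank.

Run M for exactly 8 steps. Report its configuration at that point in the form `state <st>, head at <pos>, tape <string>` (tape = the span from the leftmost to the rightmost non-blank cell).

s0 | YYYXX[X]__   read X → write Y, move ←, go to s1
s1 | YYYX[X]Y__   read X → write Y, move →, go to s2
s2 | YYYXY[Y]__   read Y → write _, move →, go to s2
s2 | YYYXY_[_]_   read _ → write X, move ←, go to s0
s0 | YYYXY[_]X_   read _ → write _, move →, go to s2
s2 | YYYXY_[X]_   read X → write X, move →, go to s2
s2 | YYYXY_X[_]   read _ → write X, move ←, go to s0
s0 | YYYXY_[X]X   read X → write Y, move ←, go to s1
s1 | YYYXY[_]YX
After 8 steps: state s1, head at 5, tape YYYXY_YX.

state s1, head at 5, tape YYYXY_YX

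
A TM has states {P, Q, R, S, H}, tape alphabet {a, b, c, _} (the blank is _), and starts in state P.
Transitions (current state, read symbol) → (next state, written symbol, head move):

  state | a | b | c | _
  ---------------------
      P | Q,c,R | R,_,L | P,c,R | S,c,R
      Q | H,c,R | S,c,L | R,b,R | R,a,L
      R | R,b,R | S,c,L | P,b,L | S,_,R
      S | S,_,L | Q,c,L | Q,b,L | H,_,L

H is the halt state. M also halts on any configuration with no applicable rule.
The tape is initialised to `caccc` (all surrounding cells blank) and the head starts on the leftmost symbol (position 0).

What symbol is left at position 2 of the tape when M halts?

P | __[c]accc   read c → write c, move R, go to P
P | __c[a]ccc   read a → write c, move R, go to Q
Q | __cc[c]cc   read c → write b, move R, go to R
R | __ccb[c]c   read c → write b, move L, go to P
P | __cc[b]bc   read b → write _, move L, go to R
R | __c[c]_bc   read c → write b, move L, go to P
P | __[c]b_bc   read c → write c, move R, go to P
P | __c[b]_bc   read b → write _, move L, go to R
R | __[c]__bc   read c → write b, move L, go to P
P | _[_]b__bc   read _ → write c, move R, go to S
S | _c[b]__bc   read b → write c, move L, go to Q
Q | _[c]c__bc   read c → write b, move R, go to R
R | _b[c]__bc   read c → write b, move L, go to P
P | _[b]b__bc   read b → write _, move L, go to R
R | [_]_b__bc   read _ → write _, move R, go to S
S | _[_]b__bc   read _ → write _, move L, go to H
H | [_]_b__bc
Cell 2 holds _ when M halts.

_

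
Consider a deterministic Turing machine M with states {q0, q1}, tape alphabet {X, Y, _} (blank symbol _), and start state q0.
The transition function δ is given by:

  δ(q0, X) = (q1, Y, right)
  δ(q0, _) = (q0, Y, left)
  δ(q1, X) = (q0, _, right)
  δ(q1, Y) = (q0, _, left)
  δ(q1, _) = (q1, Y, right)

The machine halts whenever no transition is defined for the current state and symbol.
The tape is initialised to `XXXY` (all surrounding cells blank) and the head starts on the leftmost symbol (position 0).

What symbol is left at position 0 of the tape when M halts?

Y

q0 | [X]XXY   read X → write Y, move right, go to q1
q1 | Y[X]XY   read X → write _, move right, go to q0
q0 | Y_[X]Y   read X → write Y, move right, go to q1
q1 | Y_Y[Y]   read Y → write _, move left, go to q0
q0 | Y_[Y]_
Cell 0 holds Y when M halts.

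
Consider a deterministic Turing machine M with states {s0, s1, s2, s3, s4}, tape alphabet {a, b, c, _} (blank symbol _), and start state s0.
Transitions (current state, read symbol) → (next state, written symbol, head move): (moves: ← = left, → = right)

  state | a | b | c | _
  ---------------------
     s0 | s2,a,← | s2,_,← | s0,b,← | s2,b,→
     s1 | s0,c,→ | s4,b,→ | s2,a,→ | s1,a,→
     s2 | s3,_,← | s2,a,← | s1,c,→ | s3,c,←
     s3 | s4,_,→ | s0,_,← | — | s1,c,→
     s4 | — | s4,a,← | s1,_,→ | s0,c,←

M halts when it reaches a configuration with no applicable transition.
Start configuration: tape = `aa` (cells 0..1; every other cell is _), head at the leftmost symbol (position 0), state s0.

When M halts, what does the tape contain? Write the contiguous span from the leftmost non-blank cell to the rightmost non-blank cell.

state=s0 head=0 tape=__[a]a__   (s0,a)→(s2,a,←)
state=s2 head=-1 tape=_[_]aa__   (s2,_)→(s3,c,←)
state=s3 head=-2 tape=[_]caa__   (s3,_)→(s1,c,→)
state=s1 head=-1 tape=c[c]aa__   (s1,c)→(s2,a,→)
state=s2 head=0 tape=ca[a]a__   (s2,a)→(s3,_,←)
state=s3 head=-1 tape=c[a]_a__   (s3,a)→(s4,_,→)
state=s4 head=0 tape=c_[_]a__   (s4,_)→(s0,c,←)
state=s0 head=-1 tape=c[_]ca__   (s0,_)→(s2,b,→)
state=s2 head=0 tape=cb[c]a__   (s2,c)→(s1,c,→)
state=s1 head=1 tape=cbc[a]__   (s1,a)→(s0,c,→)
state=s0 head=2 tape=cbcc[_]_   (s0,_)→(s2,b,→)
state=s2 head=3 tape=cbccb[_]   (s2,_)→(s3,c,←)
state=s3 head=2 tape=cbcc[b]c   (s3,b)→(s0,_,←)
state=s0 head=1 tape=cbc[c]_c   (s0,c)→(s0,b,←)
state=s0 head=0 tape=cb[c]b_c   (s0,c)→(s0,b,←)
state=s0 head=-1 tape=c[b]bb_c   (s0,b)→(s2,_,←)
state=s2 head=-2 tape=[c]_bb_c   (s2,c)→(s1,c,→)
state=s1 head=-1 tape=c[_]bb_c   (s1,_)→(s1,a,→)
state=s1 head=0 tape=ca[b]b_c   (s1,b)→(s4,b,→)
state=s4 head=1 tape=cab[b]_c   (s4,b)→(s4,a,←)
state=s4 head=0 tape=ca[b]a_c   (s4,b)→(s4,a,←)
state=s4 head=-1 tape=c[a]aa_c
The non-blank tape span at halt is caaa_c.

caaa_c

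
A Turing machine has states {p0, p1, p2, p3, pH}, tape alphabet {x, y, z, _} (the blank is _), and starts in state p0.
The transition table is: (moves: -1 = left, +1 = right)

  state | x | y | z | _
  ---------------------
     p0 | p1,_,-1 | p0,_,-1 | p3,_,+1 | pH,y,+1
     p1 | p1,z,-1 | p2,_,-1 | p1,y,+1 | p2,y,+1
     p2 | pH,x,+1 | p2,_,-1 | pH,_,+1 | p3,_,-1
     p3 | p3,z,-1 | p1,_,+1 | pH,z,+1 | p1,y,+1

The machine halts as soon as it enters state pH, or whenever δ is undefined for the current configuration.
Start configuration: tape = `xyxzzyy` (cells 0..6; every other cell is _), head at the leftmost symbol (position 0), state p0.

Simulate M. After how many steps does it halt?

17

state=p0 head=0 tape=__[x]yxzzyy   (p0,x)→(p1,_,-1)
state=p1 head=-1 tape=_[_]_yxzzyy   (p1,_)→(p2,y,+1)
state=p2 head=0 tape=_y[_]yxzzyy   (p2,_)→(p3,_,-1)
state=p3 head=-1 tape=_[y]_yxzzyy   (p3,y)→(p1,_,+1)
state=p1 head=0 tape=__[_]yxzzyy   (p1,_)→(p2,y,+1)
state=p2 head=1 tape=__y[y]xzzyy   (p2,y)→(p2,_,-1)
state=p2 head=0 tape=__[y]_xzzyy   (p2,y)→(p2,_,-1)
state=p2 head=-1 tape=_[_]__xzzyy   (p2,_)→(p3,_,-1)
state=p3 head=-2 tape=[_]___xzzyy   (p3,_)→(p1,y,+1)
state=p1 head=-1 tape=y[_]__xzzyy   (p1,_)→(p2,y,+1)
state=p2 head=0 tape=yy[_]_xzzyy   (p2,_)→(p3,_,-1)
state=p3 head=-1 tape=y[y]__xzzyy   (p3,y)→(p1,_,+1)
state=p1 head=0 tape=y_[_]_xzzyy   (p1,_)→(p2,y,+1)
state=p2 head=1 tape=y_y[_]xzzyy   (p2,_)→(p3,_,-1)
state=p3 head=0 tape=y_[y]_xzzyy   (p3,y)→(p1,_,+1)
state=p1 head=1 tape=y__[_]xzzyy   (p1,_)→(p2,y,+1)
state=p2 head=2 tape=y__y[x]zzyy   (p2,x)→(pH,x,+1)
state=pH head=3 tape=y__yx[z]zyy
M halts after 17 transitions.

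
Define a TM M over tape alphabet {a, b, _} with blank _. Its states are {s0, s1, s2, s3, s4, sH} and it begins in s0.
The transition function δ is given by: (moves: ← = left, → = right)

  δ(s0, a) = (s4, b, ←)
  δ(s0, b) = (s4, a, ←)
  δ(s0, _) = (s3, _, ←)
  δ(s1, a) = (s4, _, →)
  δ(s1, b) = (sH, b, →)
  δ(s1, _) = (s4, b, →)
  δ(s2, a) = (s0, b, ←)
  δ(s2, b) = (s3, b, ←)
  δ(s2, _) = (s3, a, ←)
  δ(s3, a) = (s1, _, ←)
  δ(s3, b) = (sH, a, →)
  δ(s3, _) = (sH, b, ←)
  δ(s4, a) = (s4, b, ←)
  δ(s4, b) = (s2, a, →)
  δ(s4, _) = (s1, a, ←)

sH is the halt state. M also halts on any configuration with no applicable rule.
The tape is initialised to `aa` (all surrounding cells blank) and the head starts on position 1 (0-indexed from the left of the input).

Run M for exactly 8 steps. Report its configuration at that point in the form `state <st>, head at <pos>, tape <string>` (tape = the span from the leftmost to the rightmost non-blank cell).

state=s0 head=1 tape=___a[a]   (s0,a)→(s4,b,←)
state=s4 head=0 tape=___[a]b   (s4,a)→(s4,b,←)
state=s4 head=-1 tape=__[_]bb   (s4,_)→(s1,a,←)
state=s1 head=-2 tape=_[_]abb   (s1,_)→(s4,b,→)
state=s4 head=-1 tape=_b[a]bb   (s4,a)→(s4,b,←)
state=s4 head=-2 tape=_[b]bbb   (s4,b)→(s2,a,→)
state=s2 head=-1 tape=_a[b]bb   (s2,b)→(s3,b,←)
state=s3 head=-2 tape=_[a]bbb   (s3,a)→(s1,_,←)
state=s1 head=-3 tape=[_]_bbb
After 8 steps: state s1, head at -3, tape bbb.

state s1, head at -3, tape bbb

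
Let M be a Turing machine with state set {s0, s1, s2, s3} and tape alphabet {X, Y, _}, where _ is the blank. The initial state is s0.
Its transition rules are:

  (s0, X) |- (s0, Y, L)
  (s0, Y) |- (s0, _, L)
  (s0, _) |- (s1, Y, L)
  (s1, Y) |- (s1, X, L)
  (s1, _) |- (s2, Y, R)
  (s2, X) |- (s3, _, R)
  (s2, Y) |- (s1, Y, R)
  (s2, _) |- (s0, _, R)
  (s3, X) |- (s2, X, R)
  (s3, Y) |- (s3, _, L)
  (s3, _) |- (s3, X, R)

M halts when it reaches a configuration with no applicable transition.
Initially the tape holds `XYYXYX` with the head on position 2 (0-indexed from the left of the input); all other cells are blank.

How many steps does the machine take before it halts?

s0 | ___XY[Y]XYX   read Y → write _, move L, go to s0
s0 | ___X[Y]_XYX   read Y → write _, move L, go to s0
s0 | ___[X]__XYX   read X → write Y, move L, go to s0
s0 | __[_]Y__XYX   read _ → write Y, move L, go to s1
s1 | _[_]YY__XYX   read _ → write Y, move R, go to s2
s2 | _Y[Y]Y__XYX   read Y → write Y, move R, go to s1
s1 | _YY[Y]__XYX   read Y → write X, move L, go to s1
s1 | _Y[Y]X__XYX   read Y → write X, move L, go to s1
s1 | _[Y]XX__XYX   read Y → write X, move L, go to s1
s1 | [_]XXX__XYX   read _ → write Y, move R, go to s2
s2 | Y[X]XX__XYX   read X → write _, move R, go to s3
s3 | Y_[X]X__XYX   read X → write X, move R, go to s2
s2 | Y_X[X]__XYX   read X → write _, move R, go to s3
s3 | Y_X_[_]_XYX   read _ → write X, move R, go to s3
s3 | Y_X_X[_]XYX   read _ → write X, move R, go to s3
s3 | Y_X_XX[X]YX   read X → write X, move R, go to s2
s2 | Y_X_XXX[Y]X   read Y → write Y, move R, go to s1
s1 | Y_X_XXXY[X]
M halts after 17 transitions.

17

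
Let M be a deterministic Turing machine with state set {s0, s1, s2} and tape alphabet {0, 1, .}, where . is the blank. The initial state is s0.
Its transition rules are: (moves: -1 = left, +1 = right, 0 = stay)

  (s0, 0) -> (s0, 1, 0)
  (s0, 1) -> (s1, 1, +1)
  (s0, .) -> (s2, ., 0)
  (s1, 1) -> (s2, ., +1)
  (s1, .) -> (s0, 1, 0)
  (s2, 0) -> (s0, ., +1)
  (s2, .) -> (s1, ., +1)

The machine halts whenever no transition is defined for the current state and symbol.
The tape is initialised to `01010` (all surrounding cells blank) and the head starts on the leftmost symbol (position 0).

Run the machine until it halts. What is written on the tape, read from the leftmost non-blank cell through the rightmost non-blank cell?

1..10

state=s0 head=0 tape=[0]1010   (s0,0)→(s0,1,0)
state=s0 head=0 tape=[1]1010   (s0,1)→(s1,1,+1)
state=s1 head=1 tape=1[1]010   (s1,1)→(s2,.,+1)
state=s2 head=2 tape=1.[0]10   (s2,0)→(s0,.,+1)
state=s0 head=3 tape=1..[1]0   (s0,1)→(s1,1,+1)
state=s1 head=4 tape=1..1[0]
The non-blank tape span at halt is 1..10.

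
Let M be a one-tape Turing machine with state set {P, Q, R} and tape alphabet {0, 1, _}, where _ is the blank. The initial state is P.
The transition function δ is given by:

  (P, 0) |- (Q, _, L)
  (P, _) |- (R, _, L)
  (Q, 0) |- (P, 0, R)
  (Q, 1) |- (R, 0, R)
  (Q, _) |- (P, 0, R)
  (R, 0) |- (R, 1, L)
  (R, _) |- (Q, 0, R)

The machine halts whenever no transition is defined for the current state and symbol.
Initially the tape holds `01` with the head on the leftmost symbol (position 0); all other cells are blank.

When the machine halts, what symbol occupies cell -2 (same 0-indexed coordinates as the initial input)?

P | ___[0]1___   read 0 → write _, move L, go to Q
Q | __[_]_1___   read _ → write 0, move R, go to P
P | __0[_]1___   read _ → write _, move L, go to R
R | __[0]_1___   read 0 → write 1, move L, go to R
R | _[_]1_1___   read _ → write 0, move R, go to Q
Q | _0[1]_1___   read 1 → write 0, move R, go to R
R | _00[_]1___   read _ → write 0, move R, go to Q
Q | _000[1]___   read 1 → write 0, move R, go to R
R | _0000[_]__   read _ → write 0, move R, go to Q
Q | _00000[_]_   read _ → write 0, move R, go to P
P | _000000[_]   read _ → write _, move L, go to R
R | _00000[0]_   read 0 → write 1, move L, go to R
R | _0000[0]1_   read 0 → write 1, move L, go to R
R | _000[0]11_   read 0 → write 1, move L, go to R
R | _00[0]111_   read 0 → write 1, move L, go to R
R | _0[0]1111_   read 0 → write 1, move L, go to R
R | _[0]11111_   read 0 → write 1, move L, go to R
R | [_]111111_   read _ → write 0, move R, go to Q
Q | 0[1]11111_   read 1 → write 0, move R, go to R
R | 00[1]1111_
Cell -2 holds 0 when M halts.

0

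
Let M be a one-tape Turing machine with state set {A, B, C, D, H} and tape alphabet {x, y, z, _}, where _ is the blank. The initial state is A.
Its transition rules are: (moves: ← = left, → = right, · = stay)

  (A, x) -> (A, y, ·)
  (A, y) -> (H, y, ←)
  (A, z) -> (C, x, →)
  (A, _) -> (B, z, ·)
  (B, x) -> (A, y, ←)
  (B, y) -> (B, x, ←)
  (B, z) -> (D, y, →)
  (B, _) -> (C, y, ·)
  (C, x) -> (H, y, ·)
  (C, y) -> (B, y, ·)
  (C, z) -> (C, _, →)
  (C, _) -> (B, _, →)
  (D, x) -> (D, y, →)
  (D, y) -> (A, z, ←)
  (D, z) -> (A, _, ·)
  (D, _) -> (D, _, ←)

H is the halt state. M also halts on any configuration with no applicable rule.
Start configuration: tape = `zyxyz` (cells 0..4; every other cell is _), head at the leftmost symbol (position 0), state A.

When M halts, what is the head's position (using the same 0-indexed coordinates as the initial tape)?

state=A head=0 tape=__[z]yxyz   (A,z)→(C,x,→)
state=C head=1 tape=__x[y]xyz   (C,y)→(B,y,·)
state=B head=1 tape=__x[y]xyz   (B,y)→(B,x,←)
state=B head=0 tape=__[x]xxyz   (B,x)→(A,y,←)
state=A head=-1 tape=_[_]yxxyz   (A,_)→(B,z,·)
state=B head=-1 tape=_[z]yxxyz   (B,z)→(D,y,→)
state=D head=0 tape=_y[y]xxyz   (D,y)→(A,z,←)
state=A head=-1 tape=_[y]zxxyz   (A,y)→(H,y,←)
state=H head=-2 tape=[_]yzxxyz
At halt the head is at cell -2.

-2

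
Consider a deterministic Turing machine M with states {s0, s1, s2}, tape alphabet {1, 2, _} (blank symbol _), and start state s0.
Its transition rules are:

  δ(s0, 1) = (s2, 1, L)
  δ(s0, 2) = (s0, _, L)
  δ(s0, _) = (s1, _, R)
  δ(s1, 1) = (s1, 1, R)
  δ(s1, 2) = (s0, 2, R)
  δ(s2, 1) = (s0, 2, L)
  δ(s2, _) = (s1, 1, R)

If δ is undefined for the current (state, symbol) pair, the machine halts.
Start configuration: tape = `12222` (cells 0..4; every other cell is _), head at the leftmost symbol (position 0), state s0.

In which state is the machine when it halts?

state=s0 head=0 tape=__[1]2222   (s0,1)→(s2,1,L)
state=s2 head=-1 tape=_[_]12222   (s2,_)→(s1,1,R)
state=s1 head=0 tape=_1[1]2222   (s1,1)→(s1,1,R)
state=s1 head=1 tape=_11[2]222   (s1,2)→(s0,2,R)
state=s0 head=2 tape=_112[2]22   (s0,2)→(s0,_,L)
state=s0 head=1 tape=_11[2]_22   (s0,2)→(s0,_,L)
state=s0 head=0 tape=_1[1]__22   (s0,1)→(s2,1,L)
state=s2 head=-1 tape=_[1]1__22   (s2,1)→(s0,2,L)
state=s0 head=-2 tape=[_]21__22   (s0,_)→(s1,_,R)
state=s1 head=-1 tape=_[2]1__22   (s1,2)→(s0,2,R)
state=s0 head=0 tape=_2[1]__22   (s0,1)→(s2,1,L)
state=s2 head=-1 tape=_[2]1__22
No transition is defined for (s2, 2); M halts in state s2.

s2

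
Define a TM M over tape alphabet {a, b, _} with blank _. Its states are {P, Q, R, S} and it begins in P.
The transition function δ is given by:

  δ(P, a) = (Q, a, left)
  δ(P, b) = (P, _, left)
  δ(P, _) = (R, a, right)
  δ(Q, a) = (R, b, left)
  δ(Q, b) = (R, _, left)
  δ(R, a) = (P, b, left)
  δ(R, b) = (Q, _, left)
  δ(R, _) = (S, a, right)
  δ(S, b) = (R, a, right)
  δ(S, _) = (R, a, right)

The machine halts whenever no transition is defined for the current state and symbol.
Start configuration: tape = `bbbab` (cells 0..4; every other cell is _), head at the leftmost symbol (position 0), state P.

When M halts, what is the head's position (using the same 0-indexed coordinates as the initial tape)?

P | __[b]bbab   read b → write _, move left, go to P
P | _[_]_bbab   read _ → write a, move right, go to R
R | _a[_]bbab   read _ → write a, move right, go to S
S | _aa[b]bab   read b → write a, move right, go to R
R | _aaa[b]ab   read b → write _, move left, go to Q
Q | _aa[a]_ab   read a → write b, move left, go to R
R | _a[a]b_ab   read a → write b, move left, go to P
P | _[a]bb_ab   read a → write a, move left, go to Q
Q | [_]abb_ab
At halt the head is at cell -2.

-2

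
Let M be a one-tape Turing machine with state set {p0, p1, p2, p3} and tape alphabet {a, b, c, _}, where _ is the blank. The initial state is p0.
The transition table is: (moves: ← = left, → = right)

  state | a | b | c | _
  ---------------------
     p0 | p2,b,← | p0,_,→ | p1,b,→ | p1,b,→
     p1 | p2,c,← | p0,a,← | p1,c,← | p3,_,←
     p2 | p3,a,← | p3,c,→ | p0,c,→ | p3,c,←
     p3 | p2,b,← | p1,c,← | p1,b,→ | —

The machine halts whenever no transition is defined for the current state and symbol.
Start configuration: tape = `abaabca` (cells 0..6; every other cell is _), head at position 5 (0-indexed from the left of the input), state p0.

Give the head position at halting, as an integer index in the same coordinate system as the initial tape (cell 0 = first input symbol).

-2

state=p0 head=5 tape=__abaab[c]a_   (p0,c)→(p1,b,→)
state=p1 head=6 tape=__abaabb[a]_   (p1,a)→(p2,c,←)
state=p2 head=5 tape=__abaab[b]c_   (p2,b)→(p3,c,→)
state=p3 head=6 tape=__abaabc[c]_   (p3,c)→(p1,b,→)
state=p1 head=7 tape=__abaabcb[_]   (p1,_)→(p3,_,←)
state=p3 head=6 tape=__abaabc[b]_   (p3,b)→(p1,c,←)
state=p1 head=5 tape=__abaab[c]c_   (p1,c)→(p1,c,←)
state=p1 head=4 tape=__abaa[b]cc_   (p1,b)→(p0,a,←)
state=p0 head=3 tape=__aba[a]acc_   (p0,a)→(p2,b,←)
state=p2 head=2 tape=__ab[a]bacc_   (p2,a)→(p3,a,←)
state=p3 head=1 tape=__a[b]abacc_   (p3,b)→(p1,c,←)
state=p1 head=0 tape=__[a]cabacc_   (p1,a)→(p2,c,←)
state=p2 head=-1 tape=_[_]ccabacc_   (p2,_)→(p3,c,←)
state=p3 head=-2 tape=[_]cccabacc_
At halt the head is at cell -2.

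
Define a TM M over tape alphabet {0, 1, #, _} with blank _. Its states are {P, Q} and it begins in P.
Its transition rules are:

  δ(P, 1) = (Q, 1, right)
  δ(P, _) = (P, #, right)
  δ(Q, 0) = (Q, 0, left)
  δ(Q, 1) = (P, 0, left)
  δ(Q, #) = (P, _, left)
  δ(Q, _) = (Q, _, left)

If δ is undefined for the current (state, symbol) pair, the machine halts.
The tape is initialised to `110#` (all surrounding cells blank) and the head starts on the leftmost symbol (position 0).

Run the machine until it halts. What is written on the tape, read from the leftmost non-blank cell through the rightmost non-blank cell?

#000#

state=P head=0 tape=_[1]10#   (P,1)→(Q,1,right)
state=Q head=1 tape=_1[1]0#   (Q,1)→(P,0,left)
state=P head=0 tape=_[1]00#   (P,1)→(Q,1,right)
state=Q head=1 tape=_1[0]0#   (Q,0)→(Q,0,left)
state=Q head=0 tape=_[1]00#   (Q,1)→(P,0,left)
state=P head=-1 tape=[_]000#   (P,_)→(P,#,right)
state=P head=0 tape=#[0]00#
The non-blank tape span at halt is #000#.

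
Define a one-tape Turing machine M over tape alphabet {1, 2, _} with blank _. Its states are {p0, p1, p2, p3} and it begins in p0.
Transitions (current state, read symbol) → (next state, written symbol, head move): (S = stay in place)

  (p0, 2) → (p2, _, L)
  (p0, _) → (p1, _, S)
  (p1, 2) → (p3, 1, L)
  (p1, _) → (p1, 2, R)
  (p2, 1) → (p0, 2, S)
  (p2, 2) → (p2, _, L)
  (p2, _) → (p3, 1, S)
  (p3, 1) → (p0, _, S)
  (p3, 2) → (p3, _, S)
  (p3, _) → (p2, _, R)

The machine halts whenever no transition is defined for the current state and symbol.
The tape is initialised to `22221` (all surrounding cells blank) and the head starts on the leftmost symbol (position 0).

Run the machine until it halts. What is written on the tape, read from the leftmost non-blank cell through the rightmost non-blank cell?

222221

state=p0 head=0 tape=_[2]2221   (p0,2)→(p2,_,L)
state=p2 head=-1 tape=[_]_2221   (p2,_)→(p3,1,S)
state=p3 head=-1 tape=[1]_2221   (p3,1)→(p0,_,S)
state=p0 head=-1 tape=[_]_2221   (p0,_)→(p1,_,S)
state=p1 head=-1 tape=[_]_2221   (p1,_)→(p1,2,R)
state=p1 head=0 tape=2[_]2221   (p1,_)→(p1,2,R)
state=p1 head=1 tape=22[2]221   (p1,2)→(p3,1,L)
state=p3 head=0 tape=2[2]1221   (p3,2)→(p3,_,S)
state=p3 head=0 tape=2[_]1221   (p3,_)→(p2,_,R)
state=p2 head=1 tape=2_[1]221   (p2,1)→(p0,2,S)
state=p0 head=1 tape=2_[2]221   (p0,2)→(p2,_,L)
state=p2 head=0 tape=2[_]_221   (p2,_)→(p3,1,S)
state=p3 head=0 tape=2[1]_221   (p3,1)→(p0,_,S)
state=p0 head=0 tape=2[_]_221   (p0,_)→(p1,_,S)
state=p1 head=0 tape=2[_]_221   (p1,_)→(p1,2,R)
state=p1 head=1 tape=22[_]221   (p1,_)→(p1,2,R)
state=p1 head=2 tape=222[2]21   (p1,2)→(p3,1,L)
state=p3 head=1 tape=22[2]121   (p3,2)→(p3,_,S)
state=p3 head=1 tape=22[_]121   (p3,_)→(p2,_,R)
state=p2 head=2 tape=22_[1]21   (p2,1)→(p0,2,S)
state=p0 head=2 tape=22_[2]21   (p0,2)→(p2,_,L)
state=p2 head=1 tape=22[_]_21   (p2,_)→(p3,1,S)
state=p3 head=1 tape=22[1]_21   (p3,1)→(p0,_,S)
state=p0 head=1 tape=22[_]_21   (p0,_)→(p1,_,S)
state=p1 head=1 tape=22[_]_21   (p1,_)→(p1,2,R)
state=p1 head=2 tape=222[_]21   (p1,_)→(p1,2,R)
state=p1 head=3 tape=2222[2]1   (p1,2)→(p3,1,L)
state=p3 head=2 tape=222[2]11   (p3,2)→(p3,_,S)
state=p3 head=2 tape=222[_]11   (p3,_)→(p2,_,R)
state=p2 head=3 tape=222_[1]1   (p2,1)→(p0,2,S)
state=p0 head=3 tape=222_[2]1   (p0,2)→(p2,_,L)
state=p2 head=2 tape=222[_]_1   (p2,_)→(p3,1,S)
state=p3 head=2 tape=222[1]_1   (p3,1)→(p0,_,S)
state=p0 head=2 tape=222[_]_1   (p0,_)→(p1,_,S)
state=p1 head=2 tape=222[_]_1   (p1,_)→(p1,2,R)
state=p1 head=3 tape=2222[_]1   (p1,_)→(p1,2,R)
state=p1 head=4 tape=22222[1]
The non-blank tape span at halt is 222221.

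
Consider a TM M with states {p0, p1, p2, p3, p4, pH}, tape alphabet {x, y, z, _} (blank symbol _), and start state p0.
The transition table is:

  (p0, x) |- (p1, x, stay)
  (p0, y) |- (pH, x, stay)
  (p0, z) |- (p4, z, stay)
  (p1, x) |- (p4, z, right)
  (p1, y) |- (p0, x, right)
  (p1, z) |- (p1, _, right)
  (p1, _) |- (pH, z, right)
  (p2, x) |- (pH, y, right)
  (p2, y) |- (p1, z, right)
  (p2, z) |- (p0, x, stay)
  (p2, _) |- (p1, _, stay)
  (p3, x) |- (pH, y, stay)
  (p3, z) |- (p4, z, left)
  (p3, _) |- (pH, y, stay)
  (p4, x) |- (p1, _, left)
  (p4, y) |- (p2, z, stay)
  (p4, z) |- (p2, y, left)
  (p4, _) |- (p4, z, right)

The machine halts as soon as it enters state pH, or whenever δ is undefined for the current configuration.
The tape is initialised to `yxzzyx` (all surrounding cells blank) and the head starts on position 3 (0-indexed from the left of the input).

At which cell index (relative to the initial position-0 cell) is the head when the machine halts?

p0 | yxz[z]yx_   read z → write z, move stay, go to p4
p4 | yxz[z]yx_   read z → write y, move left, go to p2
p2 | yx[z]yyx_   read z → write x, move stay, go to p0
p0 | yx[x]yyx_   read x → write x, move stay, go to p1
p1 | yx[x]yyx_   read x → write z, move right, go to p4
p4 | yxz[y]yx_   read y → write z, move stay, go to p2
p2 | yxz[z]yx_   read z → write x, move stay, go to p0
p0 | yxz[x]yx_   read x → write x, move stay, go to p1
p1 | yxz[x]yx_   read x → write z, move right, go to p4
p4 | yxzz[y]x_   read y → write z, move stay, go to p2
p2 | yxzz[z]x_   read z → write x, move stay, go to p0
p0 | yxzz[x]x_   read x → write x, move stay, go to p1
p1 | yxzz[x]x_   read x → write z, move right, go to p4
p4 | yxzzz[x]_   read x → write _, move left, go to p1
p1 | yxzz[z]__   read z → write _, move right, go to p1
p1 | yxzz_[_]_   read _ → write z, move right, go to pH
pH | yxzz_z[_]
At halt the head is at cell 6.

6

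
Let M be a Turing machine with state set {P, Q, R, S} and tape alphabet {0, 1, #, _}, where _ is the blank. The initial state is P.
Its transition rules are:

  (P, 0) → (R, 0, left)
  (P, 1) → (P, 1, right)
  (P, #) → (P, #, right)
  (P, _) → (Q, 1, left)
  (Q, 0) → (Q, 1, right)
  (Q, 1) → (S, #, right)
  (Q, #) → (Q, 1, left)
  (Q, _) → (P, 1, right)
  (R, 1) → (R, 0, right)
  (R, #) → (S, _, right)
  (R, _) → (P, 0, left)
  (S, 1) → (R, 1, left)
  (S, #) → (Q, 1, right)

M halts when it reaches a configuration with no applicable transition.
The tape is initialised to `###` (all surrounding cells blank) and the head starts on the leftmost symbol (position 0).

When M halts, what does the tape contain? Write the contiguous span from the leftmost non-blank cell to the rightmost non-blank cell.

111001

state=P head=0 tape=_[#]##__   (P,#)→(P,#,right)
state=P head=1 tape=_#[#]#__   (P,#)→(P,#,right)
state=P head=2 tape=_##[#]__   (P,#)→(P,#,right)
state=P head=3 tape=_###[_]_   (P,_)→(Q,1,left)
state=Q head=2 tape=_##[#]1_   (Q,#)→(Q,1,left)
state=Q head=1 tape=_#[#]11_   (Q,#)→(Q,1,left)
state=Q head=0 tape=_[#]111_   (Q,#)→(Q,1,left)
state=Q head=-1 tape=[_]1111_   (Q,_)→(P,1,right)
state=P head=0 tape=1[1]111_   (P,1)→(P,1,right)
state=P head=1 tape=11[1]11_   (P,1)→(P,1,right)
state=P head=2 tape=111[1]1_   (P,1)→(P,1,right)
state=P head=3 tape=1111[1]_   (P,1)→(P,1,right)
state=P head=4 tape=11111[_]   (P,_)→(Q,1,left)
state=Q head=3 tape=1111[1]1   (Q,1)→(S,#,right)
state=S head=4 tape=1111#[1]   (S,1)→(R,1,left)
state=R head=3 tape=1111[#]1   (R,#)→(S,_,right)
state=S head=4 tape=1111_[1]   (S,1)→(R,1,left)
state=R head=3 tape=1111[_]1   (R,_)→(P,0,left)
state=P head=2 tape=111[1]01   (P,1)→(P,1,right)
state=P head=3 tape=1111[0]1   (P,0)→(R,0,left)
state=R head=2 tape=111[1]01   (R,1)→(R,0,right)
state=R head=3 tape=1110[0]1
The non-blank tape span at halt is 111001.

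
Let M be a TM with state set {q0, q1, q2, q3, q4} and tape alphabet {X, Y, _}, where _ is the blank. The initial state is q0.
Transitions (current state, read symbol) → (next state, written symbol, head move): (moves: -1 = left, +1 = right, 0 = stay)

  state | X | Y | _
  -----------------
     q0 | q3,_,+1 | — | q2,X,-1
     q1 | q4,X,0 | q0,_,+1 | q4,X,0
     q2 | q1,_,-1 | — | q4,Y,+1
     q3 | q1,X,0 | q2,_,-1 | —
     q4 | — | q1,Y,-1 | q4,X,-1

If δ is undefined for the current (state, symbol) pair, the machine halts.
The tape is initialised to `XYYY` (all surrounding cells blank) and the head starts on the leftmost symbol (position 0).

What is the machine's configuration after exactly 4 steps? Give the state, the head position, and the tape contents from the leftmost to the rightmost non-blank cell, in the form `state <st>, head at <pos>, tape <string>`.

q0 | [X]YYY   read X → write _, move +1, go to q3
q3 | _[Y]YY   read Y → write _, move -1, go to q2
q2 | [_]_YY   read _ → write Y, move +1, go to q4
q4 | Y[_]YY   read _ → write X, move -1, go to q4
q4 | [Y]XYY
After 4 steps: state q4, head at 0, tape YXYY.

state q4, head at 0, tape YXYY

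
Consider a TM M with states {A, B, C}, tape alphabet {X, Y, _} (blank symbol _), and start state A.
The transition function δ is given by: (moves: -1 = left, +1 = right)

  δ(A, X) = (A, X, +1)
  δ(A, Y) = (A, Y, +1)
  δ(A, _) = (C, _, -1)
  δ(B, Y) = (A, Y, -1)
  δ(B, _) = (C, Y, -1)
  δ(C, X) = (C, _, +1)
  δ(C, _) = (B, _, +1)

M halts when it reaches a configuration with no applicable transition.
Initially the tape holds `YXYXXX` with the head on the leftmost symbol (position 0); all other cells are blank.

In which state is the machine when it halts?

A | [Y]XYXXX__   read Y → write Y, move +1, go to A
A | Y[X]YXXX__   read X → write X, move +1, go to A
A | YX[Y]XXX__   read Y → write Y, move +1, go to A
A | YXY[X]XX__   read X → write X, move +1, go to A
A | YXYX[X]X__   read X → write X, move +1, go to A
A | YXYXX[X]__   read X → write X, move +1, go to A
A | YXYXXX[_]_   read _ → write _, move -1, go to C
C | YXYXX[X]__   read X → write _, move +1, go to C
C | YXYXX_[_]_   read _ → write _, move +1, go to B
B | YXYXX__[_]   read _ → write Y, move -1, go to C
C | YXYXX_[_]Y   read _ → write _, move +1, go to B
B | YXYXX__[Y]   read Y → write Y, move -1, go to A
A | YXYXX_[_]Y   read _ → write _, move -1, go to C
C | YXYXX[_]_Y   read _ → write _, move +1, go to B
B | YXYXX_[_]Y   read _ → write Y, move -1, go to C
C | YXYXX[_]YY   read _ → write _, move +1, go to B
B | YXYXX_[Y]Y   read Y → write Y, move -1, go to A
A | YXYXX[_]YY   read _ → write _, move -1, go to C
C | YXYX[X]_YY   read X → write _, move +1, go to C
C | YXYX_[_]YY   read _ → write _, move +1, go to B
B | YXYX__[Y]Y   read Y → write Y, move -1, go to A
A | YXYX_[_]YY   read _ → write _, move -1, go to C
C | YXYX[_]_YY   read _ → write _, move +1, go to B
B | YXYX_[_]YY   read _ → write Y, move -1, go to C
C | YXYX[_]YYY   read _ → write _, move +1, go to B
B | YXYX_[Y]YY   read Y → write Y, move -1, go to A
A | YXYX[_]YYY   read _ → write _, move -1, go to C
C | YXY[X]_YYY   read X → write _, move +1, go to C
C | YXY_[_]YYY   read _ → write _, move +1, go to B
B | YXY__[Y]YY   read Y → write Y, move -1, go to A
A | YXY_[_]YYY   read _ → write _, move -1, go to C
C | YXY[_]_YYY   read _ → write _, move +1, go to B
B | YXY_[_]YYY   read _ → write Y, move -1, go to C
C | YXY[_]YYYY   read _ → write _, move +1, go to B
B | YXY_[Y]YYY   read Y → write Y, move -1, go to A
A | YXY[_]YYYY   read _ → write _, move -1, go to C
C | YX[Y]_YYYY
No transition is defined for (C, Y); M halts in state C.

C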